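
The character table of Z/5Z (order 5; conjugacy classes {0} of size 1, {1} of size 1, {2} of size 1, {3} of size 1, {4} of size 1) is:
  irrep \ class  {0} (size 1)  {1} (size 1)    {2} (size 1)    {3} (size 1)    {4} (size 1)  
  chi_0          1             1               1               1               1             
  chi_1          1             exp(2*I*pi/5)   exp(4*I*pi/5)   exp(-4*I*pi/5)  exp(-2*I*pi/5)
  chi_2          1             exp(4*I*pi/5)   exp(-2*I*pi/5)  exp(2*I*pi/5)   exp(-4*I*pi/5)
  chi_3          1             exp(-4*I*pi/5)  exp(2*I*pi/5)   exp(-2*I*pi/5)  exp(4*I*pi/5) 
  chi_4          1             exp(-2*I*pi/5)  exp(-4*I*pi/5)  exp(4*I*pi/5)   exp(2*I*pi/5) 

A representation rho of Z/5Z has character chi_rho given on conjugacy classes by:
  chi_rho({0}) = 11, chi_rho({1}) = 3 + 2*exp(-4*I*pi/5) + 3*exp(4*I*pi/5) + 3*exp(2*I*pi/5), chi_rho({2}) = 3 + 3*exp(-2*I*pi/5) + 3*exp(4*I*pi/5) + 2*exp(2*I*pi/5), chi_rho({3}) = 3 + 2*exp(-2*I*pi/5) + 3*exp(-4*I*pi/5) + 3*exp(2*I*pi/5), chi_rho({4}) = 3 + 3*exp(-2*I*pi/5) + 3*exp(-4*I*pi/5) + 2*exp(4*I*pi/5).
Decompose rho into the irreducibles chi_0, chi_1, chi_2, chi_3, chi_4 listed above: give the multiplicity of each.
Multiplicities: chi_0: 3, chi_1: 3, chi_2: 3, chi_3: 2, chi_4: 0.

Argument: Use <chi_rho, chi> = (1/|G|) sum_C |C| * chi_rho(C) * conj(chi(C)) with |G| = 5 for each irreducible chi in the table:
  <chi_rho, chi_0> = (1/5)[1*(11)*conj(1) + 1*(3 + 2*exp(-4*I*pi/5) + 3*exp(4*I*pi/5) + 3*exp(2*I*pi/5))*conj(1) + 1*(3 + 3*exp(-2*I*pi/5) + 3*exp(4*I*pi/5) + 2*exp(2*I*pi/5))*conj(1) + 1*(3 + 2*exp(-2*I*pi/5) + 3*exp(-4*I*pi/5) + 3*exp(2*I*pi/5))*conj(1) + 1*(3 + 3*exp(-2*I*pi/5) + 3*exp(-4*I*pi/5) + 2*exp(4*I*pi/5))*conj(1)]
      = (1/5)[(11) + (3 + 2*exp(-4*I*pi/5) + 3*exp(4*I*pi/5) + 3*exp(2*I*pi/5)) + (3 + 3*exp(-2*I*pi/5) + 3*exp(4*I*pi/5) + 2*exp(2*I*pi/5)) + (3 + 2*exp(-2*I*pi/5) + 3*exp(-4*I*pi/5) + 3*exp(2*I*pi/5)) + (3 + 3*exp(-2*I*pi/5) + 3*exp(-4*I*pi/5) + 2*exp(4*I*pi/5))] = 15/5 = 3
  <chi_rho, chi_1> = (1/5)[1*(11)*conj(1) + 1*(3 + 2*exp(-4*I*pi/5) + 3*exp(4*I*pi/5) + 3*exp(2*I*pi/5))*conj(exp(2*I*pi/5)) + 1*(3 + 3*exp(-2*I*pi/5) + 3*exp(4*I*pi/5) + 2*exp(2*I*pi/5))*conj(exp(4*I*pi/5)) + 1*(3 + 2*exp(-2*I*pi/5) + 3*exp(-4*I*pi/5) + 3*exp(2*I*pi/5))*conj(exp(-4*I*pi/5)) + 1*(3 + 3*exp(-2*I*pi/5) + 3*exp(-4*I*pi/5) + 2*exp(4*I*pi/5))*conj(exp(-2*I*pi/5))]
      = (1/5)[(11) + (3 + 3*exp(-2*I*pi/5) + 2*exp(4*I*pi/5) + 3*exp(2*I*pi/5)) + (3 + 2*exp(-2*I*pi/5) + 3*exp(-4*I*pi/5) + 3*exp(4*I*pi/5)) + (3 + 3*exp(-4*I*pi/5) + 3*exp(4*I*pi/5) + 2*exp(2*I*pi/5)) + (3 + 3*exp(-2*I*pi/5) + 2*exp(-4*I*pi/5) + 3*exp(2*I*pi/5))] = 15/5 = 3
  <chi_rho, chi_2> = (1/5)[1*(11)*conj(1) + 1*(3 + 2*exp(-4*I*pi/5) + 3*exp(4*I*pi/5) + 3*exp(2*I*pi/5))*conj(exp(4*I*pi/5)) + 1*(3 + 3*exp(-2*I*pi/5) + 3*exp(4*I*pi/5) + 2*exp(2*I*pi/5))*conj(exp(-2*I*pi/5)) + 1*(3 + 2*exp(-2*I*pi/5) + 3*exp(-4*I*pi/5) + 3*exp(2*I*pi/5))*conj(exp(2*I*pi/5)) + 1*(3 + 3*exp(-2*I*pi/5) + 3*exp(-4*I*pi/5) + 2*exp(4*I*pi/5))*conj(exp(-4*I*pi/5))]
      = (1/5)[(11) + (3 + 3*exp(-2*I*pi/5) + 3*exp(-4*I*pi/5) + 2*exp(2*I*pi/5)) + (3 + 3*exp(-4*I*pi/5) + 2*exp(4*I*pi/5) + 3*exp(2*I*pi/5)) + (3 + 3*exp(-2*I*pi/5) + 2*exp(-4*I*pi/5) + 3*exp(4*I*pi/5)) + (3 + 2*exp(-2*I*pi/5) + 3*exp(4*I*pi/5) + 3*exp(2*I*pi/5))] = 15/5 = 3
  <chi_rho, chi_3> = (1/5)[1*(11)*conj(1) + 1*(3 + 2*exp(-4*I*pi/5) + 3*exp(4*I*pi/5) + 3*exp(2*I*pi/5))*conj(exp(-4*I*pi/5)) + 1*(3 + 3*exp(-2*I*pi/5) + 3*exp(4*I*pi/5) + 2*exp(2*I*pi/5))*conj(exp(2*I*pi/5)) + 1*(3 + 2*exp(-2*I*pi/5) + 3*exp(-4*I*pi/5) + 3*exp(2*I*pi/5))*conj(exp(-2*I*pi/5)) + 1*(3 + 3*exp(-2*I*pi/5) + 3*exp(-4*I*pi/5) + 2*exp(4*I*pi/5))*conj(exp(4*I*pi/5))]
      = (1/5)[(11) + (2 + 3*exp(-2*I*pi/5) + 3*exp(-4*I*pi/5) + 3*exp(4*I*pi/5)) + (2 + 3*exp(-2*I*pi/5) + 3*exp(-4*I*pi/5) + 3*exp(2*I*pi/5)) + (2 + 3*exp(-2*I*pi/5) + 3*exp(4*I*pi/5) + 3*exp(2*I*pi/5)) + (2 + 3*exp(-4*I*pi/5) + 3*exp(4*I*pi/5) + 3*exp(2*I*pi/5))] = 10/5 = 2
  <chi_rho, chi_4> = (1/5)[1*(11)*conj(1) + 1*(3 + 2*exp(-4*I*pi/5) + 3*exp(4*I*pi/5) + 3*exp(2*I*pi/5))*conj(exp(-2*I*pi/5)) + 1*(3 + 3*exp(-2*I*pi/5) + 3*exp(4*I*pi/5) + 2*exp(2*I*pi/5))*conj(exp(-4*I*pi/5)) + 1*(3 + 2*exp(-2*I*pi/5) + 3*exp(-4*I*pi/5) + 3*exp(2*I*pi/5))*conj(exp(4*I*pi/5)) + 1*(3 + 3*exp(-2*I*pi/5) + 3*exp(-4*I*pi/5) + 2*exp(4*I*pi/5))*conj(exp(2*I*pi/5))]
      = (1/5)[(11) + (2*exp(-2*I*pi/5) + 3*exp(-4*I*pi/5) + 3*exp(4*I*pi/5) + 3*exp(2*I*pi/5)) + (3*exp(-2*I*pi/5) + 2*exp(-4*I*pi/5) + 3*exp(4*I*pi/5) + 3*exp(2*I*pi/5)) + (3*exp(-2*I*pi/5) + 3*exp(-4*I*pi/5) + 2*exp(4*I*pi/5) + 3*exp(2*I*pi/5)) + (3*exp(-2*I*pi/5) + 3*exp(-4*I*pi/5) + 3*exp(4*I*pi/5) + 2*exp(2*I*pi/5))] = 0/5 = 0
(Exp terms are combined using exp(i*s)*conj(exp(i*t)) = exp(i*(s-t)), and sums of them are collapsed using the identity that for every m > 1 the m distinct m-th roots of unity sum to 0, e.g. 1 + exp(2*I*pi/3) + exp(-2*I*pi/3) = 0.)
Dimension check: dim(rho) = sum (mult * dim) = 3*1 + 3*1 + 3*1 + 2*1 + 0*1 = 11 = chi_rho(e) = 11.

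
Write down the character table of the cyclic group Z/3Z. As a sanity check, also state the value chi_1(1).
Character table of Z/3Z (irreps indexed chi_0,...,chi_2 with chi_k(m) = zeta_3^(k*m), zeta_3 = exp(2*pi*i/3)):
  irrep \ class  {0} (size 1)  {1} (size 1)    {2} (size 1)  
  chi_0          1             1               1             
  chi_1          1             exp(2*I*pi/3)   exp(-2*I*pi/3)
  chi_2          1             exp(-2*I*pi/3)  exp(2*I*pi/3) 

Spot check: chi_1(1) = zeta_3^(1*1) = zeta_3^1 = exp(2*I*pi/3).

Argument: Z/3Z is abelian, so all 3 irreducible complex representations are 1-dimensional. They are given by chi_k(m) = zeta_3^(k*m) for k = 0,...,2. Row orthogonality: sum_m chi_k(m) conj(chi_l(m)) = 3 * [k = l].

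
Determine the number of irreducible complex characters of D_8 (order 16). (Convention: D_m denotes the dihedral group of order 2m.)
7

Reasoning: The number of irreducible complex representations of a finite group equals its number of conjugacy classes. D_8 has 7 conjugacy classes (n/2 + 3 for n even), so D_8 (order 16) has exactly 7 irreducible complex representations.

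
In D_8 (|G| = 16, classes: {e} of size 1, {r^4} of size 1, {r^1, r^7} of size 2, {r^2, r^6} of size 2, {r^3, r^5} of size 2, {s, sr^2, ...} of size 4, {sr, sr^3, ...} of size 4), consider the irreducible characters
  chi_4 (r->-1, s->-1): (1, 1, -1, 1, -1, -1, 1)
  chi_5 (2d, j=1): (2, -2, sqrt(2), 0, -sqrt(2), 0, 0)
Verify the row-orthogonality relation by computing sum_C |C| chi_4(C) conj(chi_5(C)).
Sum = 0; so <chi_4, chi_5> = 0 (distinct irreducibles are orthogonal).

Working: Compute term by term over conjugacy classes (|C| * chi_4(C) * conj(chi_5(C))):
  1*(1)*conj(2) + 1*(1)*conj(-2) + 2*(-1)*conj(sqrt(2)) + 2*(1)*conj(0) + 2*(-1)*conj(-sqrt(2)) + 4*(-1)*conj(0) + 4*(1)*conj(0)
  = (2) + (-2) + (-2*sqrt(2)) + (0) + (2*sqrt(2)) + (0) + (0)
  = 0.
Dividing by |G| = 16 gives 0/16 = 0, matching the row-orthogonality relation <chi_4, chi_5> = [chi_4 = chi_5].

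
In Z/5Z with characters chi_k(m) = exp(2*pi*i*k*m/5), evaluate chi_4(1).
chi_4(1) = zeta_5^4 = exp(-2*I*pi/5)

Derivation: chi_4(1) = zeta_5^(4*1) = zeta_5^4. Since zeta_5^5 = 1, this equals zeta_5^4 = exp(2*pi*i*4/5) = exp(-2*I*pi/5).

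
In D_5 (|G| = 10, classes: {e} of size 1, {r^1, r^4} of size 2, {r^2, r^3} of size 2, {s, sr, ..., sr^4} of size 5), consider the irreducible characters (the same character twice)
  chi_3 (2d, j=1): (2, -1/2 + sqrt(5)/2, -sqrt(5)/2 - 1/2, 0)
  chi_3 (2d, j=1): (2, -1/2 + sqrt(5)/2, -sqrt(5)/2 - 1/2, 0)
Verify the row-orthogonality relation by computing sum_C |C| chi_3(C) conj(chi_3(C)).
Sum = 10 = |G| = 10; so <chi_3, chi_3> = 1 (norm-1 confirms irreducibility).

Derivation: Compute term by term over conjugacy classes (|C| * chi_3(C) * conj(chi_3(C))):
  1*(2)*conj(2) + 2*(-1/2 + sqrt(5)/2)*conj(-1/2 + sqrt(5)/2) + 2*(-sqrt(5)/2 - 1/2)*conj(-sqrt(5)/2 - 1/2) + 5*(0)*conj(0)
  = (4) + (3 - sqrt(5)) + (sqrt(5) + 3) + (0)
  = 10.
Dividing by |G| = 10 gives 10/10 = 1, matching the row-orthogonality relation <chi_3, chi_3> = [chi_3 = chi_3].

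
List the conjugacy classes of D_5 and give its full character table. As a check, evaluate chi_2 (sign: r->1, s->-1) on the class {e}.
Conjugacy classes: {e} of size 1, {r^1, r^4} of size 2, {r^2, r^3} of size 2, {s, sr, ..., sr^4} of size 5.
Character table:
  irrep \ class              {e} (size 1)  {r^1, r^4} (size 2)  {r^2, r^3} (size 2)  {s, sr, ..., sr^4} (size 5)
  chi_1 (triv)               1             1                    1                    1                          
  chi_2 (sign: r->1, s->-1)  1             1                    1                    -1                         
  chi_3 (2d, j=1)            2             -1/2 + sqrt(5)/2     -sqrt(5)/2 - 1/2     0                          
  chi_4 (2d, j=2)            2             -sqrt(5)/2 - 1/2     -1/2 + sqrt(5)/2     0                          

Spot check: chi_2 (sign: r->1, s->-1) on {e} = 1.

Working: D_5 has order 2*5 = 10 with 4 conjugacy classes, hence 4 irreducibles. Sum of squared dims 1 + 1 + 4 + 4 = 10 = |G|. Linear characters come from the abelianisation; the 2-dimensional irreps have character r^k -> 2*cos(2*pi*j*k/5), reflections -> 0.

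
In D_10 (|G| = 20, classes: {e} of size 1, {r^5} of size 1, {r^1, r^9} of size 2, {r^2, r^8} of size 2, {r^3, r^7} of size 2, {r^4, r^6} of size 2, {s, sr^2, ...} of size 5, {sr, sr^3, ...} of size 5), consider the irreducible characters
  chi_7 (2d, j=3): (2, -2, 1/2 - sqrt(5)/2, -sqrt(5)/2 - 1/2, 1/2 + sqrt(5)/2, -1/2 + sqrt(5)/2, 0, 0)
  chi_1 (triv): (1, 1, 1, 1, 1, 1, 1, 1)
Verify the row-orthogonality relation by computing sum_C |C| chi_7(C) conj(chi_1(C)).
Sum = 0; so <chi_7, chi_1> = 0 (distinct irreducibles are orthogonal).

Working: Compute term by term over conjugacy classes (|C| * chi_7(C) * conj(chi_1(C))):
  1*(2)*conj(1) + 1*(-2)*conj(1) + 2*(1/2 - sqrt(5)/2)*conj(1) + 2*(-sqrt(5)/2 - 1/2)*conj(1) + 2*(1/2 + sqrt(5)/2)*conj(1) + 2*(-1/2 + sqrt(5)/2)*conj(1) + 5*(0)*conj(1) + 5*(0)*conj(1)
  = (2) + (-2) + (1 - sqrt(5)) + (-sqrt(5) - 1) + (1 + sqrt(5)) + (-1 + sqrt(5)) + (0) + (0)
  = 0.
Dividing by |G| = 20 gives 0/20 = 0, matching the row-orthogonality relation <chi_7, chi_1> = [chi_7 = chi_1].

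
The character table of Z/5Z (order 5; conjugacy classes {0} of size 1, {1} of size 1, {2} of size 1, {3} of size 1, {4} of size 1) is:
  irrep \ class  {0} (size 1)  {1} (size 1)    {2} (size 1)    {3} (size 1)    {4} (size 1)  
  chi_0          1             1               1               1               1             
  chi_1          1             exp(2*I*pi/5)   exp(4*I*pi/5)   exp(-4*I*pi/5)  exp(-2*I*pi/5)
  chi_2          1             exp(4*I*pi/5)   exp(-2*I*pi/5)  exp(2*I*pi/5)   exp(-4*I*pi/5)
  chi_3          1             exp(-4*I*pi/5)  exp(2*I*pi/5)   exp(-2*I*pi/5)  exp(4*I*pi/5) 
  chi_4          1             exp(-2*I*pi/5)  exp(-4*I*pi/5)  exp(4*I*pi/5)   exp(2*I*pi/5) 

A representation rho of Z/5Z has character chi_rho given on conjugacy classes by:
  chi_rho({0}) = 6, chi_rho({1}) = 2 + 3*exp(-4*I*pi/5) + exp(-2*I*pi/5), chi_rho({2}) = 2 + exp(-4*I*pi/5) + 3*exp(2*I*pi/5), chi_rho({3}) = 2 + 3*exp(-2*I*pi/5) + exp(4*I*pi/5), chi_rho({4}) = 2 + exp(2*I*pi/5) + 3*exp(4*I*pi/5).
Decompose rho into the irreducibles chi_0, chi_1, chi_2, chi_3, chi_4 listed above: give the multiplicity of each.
Multiplicities: chi_0: 2, chi_1: 0, chi_2: 0, chi_3: 3, chi_4: 1.

Justification: Use <chi_rho, chi> = (1/|G|) sum_C |C| * chi_rho(C) * conj(chi(C)) with |G| = 5 for each irreducible chi in the table:
  <chi_rho, chi_0> = (1/5)[1*(6)*conj(1) + 1*(2 + 3*exp(-4*I*pi/5) + exp(-2*I*pi/5))*conj(1) + 1*(2 + exp(-4*I*pi/5) + 3*exp(2*I*pi/5))*conj(1) + 1*(2 + 3*exp(-2*I*pi/5) + exp(4*I*pi/5))*conj(1) + 1*(2 + exp(2*I*pi/5) + 3*exp(4*I*pi/5))*conj(1)]
      = (1/5)[(6) + (2 + 3*exp(-4*I*pi/5) + exp(-2*I*pi/5)) + (2 + exp(-4*I*pi/5) + 3*exp(2*I*pi/5)) + (2 + 3*exp(-2*I*pi/5) + exp(4*I*pi/5)) + (2 + exp(2*I*pi/5) + 3*exp(4*I*pi/5))] = 10/5 = 2
  <chi_rho, chi_1> = (1/5)[1*(6)*conj(1) + 1*(2 + 3*exp(-4*I*pi/5) + exp(-2*I*pi/5))*conj(exp(2*I*pi/5)) + 1*(2 + exp(-4*I*pi/5) + 3*exp(2*I*pi/5))*conj(exp(4*I*pi/5)) + 1*(2 + 3*exp(-2*I*pi/5) + exp(4*I*pi/5))*conj(exp(-4*I*pi/5)) + 1*(2 + exp(2*I*pi/5) + 3*exp(4*I*pi/5))*conj(exp(-2*I*pi/5))]
      = (1/5)[(6) + (2*exp(-2*I*pi/5) + exp(-4*I*pi/5) + 3*exp(4*I*pi/5)) + (3*exp(-2*I*pi/5) + 2*exp(-4*I*pi/5) + exp(2*I*pi/5)) + (exp(-2*I*pi/5) + 2*exp(4*I*pi/5) + 3*exp(2*I*pi/5)) + (3*exp(-4*I*pi/5) + exp(4*I*pi/5) + 2*exp(2*I*pi/5))] = 0/5 = 0
  <chi_rho, chi_2> = (1/5)[1*(6)*conj(1) + 1*(2 + 3*exp(-4*I*pi/5) + exp(-2*I*pi/5))*conj(exp(4*I*pi/5)) + 1*(2 + exp(-4*I*pi/5) + 3*exp(2*I*pi/5))*conj(exp(-2*I*pi/5)) + 1*(2 + 3*exp(-2*I*pi/5) + exp(4*I*pi/5))*conj(exp(2*I*pi/5)) + 1*(2 + exp(2*I*pi/5) + 3*exp(4*I*pi/5))*conj(exp(-4*I*pi/5))]
      = (1/5)[(6) + (2*exp(-4*I*pi/5) + exp(4*I*pi/5) + 3*exp(2*I*pi/5)) + (exp(-2*I*pi/5) + 3*exp(4*I*pi/5) + 2*exp(2*I*pi/5)) + (2*exp(-2*I*pi/5) + 3*exp(-4*I*pi/5) + exp(2*I*pi/5)) + (3*exp(-2*I*pi/5) + exp(-4*I*pi/5) + 2*exp(4*I*pi/5))] = 0/5 = 0
  <chi_rho, chi_3> = (1/5)[1*(6)*conj(1) + 1*(2 + 3*exp(-4*I*pi/5) + exp(-2*I*pi/5))*conj(exp(-4*I*pi/5)) + 1*(2 + exp(-4*I*pi/5) + 3*exp(2*I*pi/5))*conj(exp(2*I*pi/5)) + 1*(2 + 3*exp(-2*I*pi/5) + exp(4*I*pi/5))*conj(exp(-2*I*pi/5)) + 1*(2 + exp(2*I*pi/5) + 3*exp(4*I*pi/5))*conj(exp(4*I*pi/5))]
      = (1/5)[(6) + (3 + exp(2*I*pi/5) + 2*exp(4*I*pi/5)) + (3 + 2*exp(-2*I*pi/5) + exp(4*I*pi/5)) + (3 + exp(-4*I*pi/5) + 2*exp(2*I*pi/5)) + (3 + 2*exp(-4*I*pi/5) + exp(-2*I*pi/5))] = 15/5 = 3
  <chi_rho, chi_4> = (1/5)[1*(6)*conj(1) + 1*(2 + 3*exp(-4*I*pi/5) + exp(-2*I*pi/5))*conj(exp(-2*I*pi/5)) + 1*(2 + exp(-4*I*pi/5) + 3*exp(2*I*pi/5))*conj(exp(-4*I*pi/5)) + 1*(2 + 3*exp(-2*I*pi/5) + exp(4*I*pi/5))*conj(exp(4*I*pi/5)) + 1*(2 + exp(2*I*pi/5) + 3*exp(4*I*pi/5))*conj(exp(2*I*pi/5))]
      = (1/5)[(6) + (1 + 3*exp(-2*I*pi/5) + 2*exp(2*I*pi/5)) + (1 + 3*exp(-4*I*pi/5) + 2*exp(4*I*pi/5)) + (1 + 2*exp(-4*I*pi/5) + 3*exp(4*I*pi/5)) + (1 + 2*exp(-2*I*pi/5) + 3*exp(2*I*pi/5))] = 5/5 = 1
(Exp terms are combined using exp(i*s)*conj(exp(i*t)) = exp(i*(s-t)), and sums of them are collapsed using the identity that for every m > 1 the m distinct m-th roots of unity sum to 0, e.g. 1 + exp(2*I*pi/3) + exp(-2*I*pi/3) = 0.)
Dimension check: dim(rho) = sum (mult * dim) = 2*1 + 0*1 + 0*1 + 3*1 + 1*1 = 6 = chi_rho(e) = 6.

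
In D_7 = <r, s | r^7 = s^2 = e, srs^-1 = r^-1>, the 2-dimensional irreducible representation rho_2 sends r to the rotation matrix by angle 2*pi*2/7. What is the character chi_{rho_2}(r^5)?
chi_{rho_2}(r^5) = 2*cos(2*pi*2*5/7) = -2*cos(pi/7)

Argument: rho_2(r^5) is rotation by angle 2*pi*2*5/7, whose trace is 2*cos(2*pi*2*5/7) = -2*cos(pi/7).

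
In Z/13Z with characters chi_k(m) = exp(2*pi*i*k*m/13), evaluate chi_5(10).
chi_5(10) = zeta_13^50 = exp(-4*I*pi/13)

Why: chi_5(10) = zeta_13^(5*10) = zeta_13^50. Since zeta_13^13 = 1, this equals zeta_13^11 = exp(2*pi*i*11/13) = exp(-4*I*pi/13).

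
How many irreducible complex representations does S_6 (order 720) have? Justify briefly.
11

Argument: The number of irreducible complex representations of a finite group equals its number of conjugacy classes. Conjugacy classes in S_6 correspond to cycle types, i.e. partitions of 6; there are p(6) = 11 of them, so S_6 (order 720) has exactly 11 irreducible complex representations.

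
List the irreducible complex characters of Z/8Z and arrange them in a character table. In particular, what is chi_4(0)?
Character table of Z/8Z (irreps indexed chi_0,...,chi_7 with chi_k(m) = zeta_8^(k*m), zeta_8 = exp(2*pi*i/8)):
  irrep \ class  {0} (size 1)  {1} (size 1)    {2} (size 1)  {3} (size 1)    {4} (size 1)  {5} (size 1)    {6} (size 1)  {7} (size 1)  
  chi_0          1             1               1             1               1             1               1             1             
  chi_1          1             exp(I*pi/4)     I             exp(3*I*pi/4)   -1            exp(-3*I*pi/4)  -I            exp(-I*pi/4)  
  chi_2          1             I               -1            -I              1             I               -1            -I            
  chi_3          1             exp(3*I*pi/4)   -I            exp(I*pi/4)     -1            exp(-I*pi/4)    I             exp(-3*I*pi/4)
  chi_4          1             -1              1             -1              1             -1              1             -1            
  chi_5          1             exp(-3*I*pi/4)  I             exp(-I*pi/4)    -1            exp(I*pi/4)     -I            exp(3*I*pi/4) 
  chi_6          1             -I              -1            I               1             -I              -1            I             
  chi_7          1             exp(-I*pi/4)    -I            exp(-3*I*pi/4)  -1            exp(3*I*pi/4)   I             exp(I*pi/4)   

Spot check: chi_4(0) = zeta_8^(4*0) = zeta_8^0 = 1.

Working: Z/8Z is abelian, so all 8 irreducible complex representations are 1-dimensional. They are given by chi_k(m) = zeta_8^(k*m) for k = 0,...,7. Row orthogonality: sum_m chi_k(m) conj(chi_l(m)) = 8 * [k = l].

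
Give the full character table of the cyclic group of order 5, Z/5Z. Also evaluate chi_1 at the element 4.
Character table of Z/5Z (irreps indexed chi_0,...,chi_4 with chi_k(m) = zeta_5^(k*m), zeta_5 = exp(2*pi*i/5)):
  irrep \ class  {0} (size 1)  {1} (size 1)    {2} (size 1)    {3} (size 1)    {4} (size 1)  
  chi_0          1             1               1               1               1             
  chi_1          1             exp(2*I*pi/5)   exp(4*I*pi/5)   exp(-4*I*pi/5)  exp(-2*I*pi/5)
  chi_2          1             exp(4*I*pi/5)   exp(-2*I*pi/5)  exp(2*I*pi/5)   exp(-4*I*pi/5)
  chi_3          1             exp(-4*I*pi/5)  exp(2*I*pi/5)   exp(-2*I*pi/5)  exp(4*I*pi/5) 
  chi_4          1             exp(-2*I*pi/5)  exp(-4*I*pi/5)  exp(4*I*pi/5)   exp(2*I*pi/5) 

Spot check: chi_1(4) = zeta_5^(1*4) = zeta_5^4 = exp(-2*I*pi/5).

Justification: Z/5Z is abelian, so all 5 irreducible complex representations are 1-dimensional. They are given by chi_k(m) = zeta_5^(k*m) for k = 0,...,4. Row orthogonality: sum_m chi_k(m) conj(chi_l(m)) = 5 * [k = l].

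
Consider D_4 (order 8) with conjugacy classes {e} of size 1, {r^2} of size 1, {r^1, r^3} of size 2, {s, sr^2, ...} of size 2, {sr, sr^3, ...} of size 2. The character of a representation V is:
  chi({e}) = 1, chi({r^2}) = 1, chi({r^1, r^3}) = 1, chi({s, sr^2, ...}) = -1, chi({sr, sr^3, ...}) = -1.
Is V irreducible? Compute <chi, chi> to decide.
Irreducible: <chi, chi> = 1.

Working: <chi, chi> = (1/|G|) sum_C |C| * |chi(C)|^2 = (1/8)[1*|1|^2 + 1*|1|^2 + 2*|1|^2 + 2*|-1|^2 + 2*|-1|^2]
  = (1/8)[(1) + (1) + (2) + (2) + (2)] = 8/8 = 1.
A character is irreducible iff <chi, chi> = 1, so this representation is irreducible.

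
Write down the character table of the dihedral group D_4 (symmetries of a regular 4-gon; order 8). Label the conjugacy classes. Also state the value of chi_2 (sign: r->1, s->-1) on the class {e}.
Conjugacy classes: {e} of size 1, {r^2} of size 1, {r^1, r^3} of size 2, {s, sr^2, ...} of size 2, {sr, sr^3, ...} of size 2.
Character table:
  irrep \ class              {e} (size 1)  {r^2} (size 1)  {r^1, r^3} (size 2)  {s, sr^2, ...} (size 2)  {sr, sr^3, ...} (size 2)
  chi_1 (triv)               1             1               1                    1                        1                       
  chi_2 (sign: r->1, s->-1)  1             1               1                    -1                       -1                      
  chi_3 (r->-1, s->1)        1             1               -1                   1                        -1                      
  chi_4 (r->-1, s->-1)       1             1               -1                   -1                       1                       
  chi_5 (2d, j=1)            2             -2              0                    0                        0                       

Spot check: chi_2 (sign: r->1, s->-1) on {e} = 1.

Reasoning: D_4 has order 2*4 = 8 with 5 conjugacy classes, hence 5 irreducibles. Sum of squared dims 1 + 1 + 1 + 1 + 4 = 8 = |G|. Linear characters come from the abelianisation; the 2-dimensional irreps have character r^k -> 2*cos(2*pi*j*k/4), reflections -> 0.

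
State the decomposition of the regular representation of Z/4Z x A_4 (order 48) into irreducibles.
Each irreducible V_i of dimension d_i appears with multiplicity d_i, i.e. rho_reg = (direct sum over all irreducibles V_i) d_i V_i. The irreducible dimensions for Z/4Z x A_4 are 1, 1, 1, 1, 1, 1, 1, 1, 1, 1, 1, 1, 3, 3, 3, 3: 12 irreducibles of dimension 1, each with multiplicity 1; 4 irreducibles of dimension 3, each with multiplicity 3. Total dimension 12*1*1 + 4*3*3 = 48 = |G|.

Derivation: General theorem: in the regular representation of a finite group G, each irreducible appears with multiplicity equal to its dimension. Check: dim(rho_reg) = sum d_i^2 = 1 + 1 + 1 + 1 + 1 + 1 + 1 + 1 + 1 + 1 + 1 + 1 + 9 + 9 + 9 + 9 = 48 = |G|.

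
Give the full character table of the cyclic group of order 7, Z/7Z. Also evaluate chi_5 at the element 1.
Character table of Z/7Z (irreps indexed chi_0,...,chi_6 with chi_k(m) = zeta_7^(k*m), zeta_7 = exp(2*pi*i/7)):
  irrep \ class  {0} (size 1)  {1} (size 1)    {2} (size 1)    {3} (size 1)    {4} (size 1)    {5} (size 1)    {6} (size 1)  
  chi_0          1             1               1               1               1               1               1             
  chi_1          1             exp(2*I*pi/7)   exp(4*I*pi/7)   exp(6*I*pi/7)   exp(-6*I*pi/7)  exp(-4*I*pi/7)  exp(-2*I*pi/7)
  chi_2          1             exp(4*I*pi/7)   exp(-6*I*pi/7)  exp(-2*I*pi/7)  exp(2*I*pi/7)   exp(6*I*pi/7)   exp(-4*I*pi/7)
  chi_3          1             exp(6*I*pi/7)   exp(-2*I*pi/7)  exp(4*I*pi/7)   exp(-4*I*pi/7)  exp(2*I*pi/7)   exp(-6*I*pi/7)
  chi_4          1             exp(-6*I*pi/7)  exp(2*I*pi/7)   exp(-4*I*pi/7)  exp(4*I*pi/7)   exp(-2*I*pi/7)  exp(6*I*pi/7) 
  chi_5          1             exp(-4*I*pi/7)  exp(6*I*pi/7)   exp(2*I*pi/7)   exp(-2*I*pi/7)  exp(-6*I*pi/7)  exp(4*I*pi/7) 
  chi_6          1             exp(-2*I*pi/7)  exp(-4*I*pi/7)  exp(-6*I*pi/7)  exp(6*I*pi/7)   exp(4*I*pi/7)   exp(2*I*pi/7) 

Spot check: chi_5(1) = zeta_7^(5*1) = zeta_7^5 = exp(-4*I*pi/7).

Reasoning: Z/7Z is abelian, so all 7 irreducible complex representations are 1-dimensional. They are given by chi_k(m) = zeta_7^(k*m) for k = 0,...,6. Row orthogonality: sum_m chi_k(m) conj(chi_l(m)) = 7 * [k = l].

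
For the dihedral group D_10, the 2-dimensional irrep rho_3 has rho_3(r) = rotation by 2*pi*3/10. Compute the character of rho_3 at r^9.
chi_{rho_3}(r^9) = 2*cos(2*pi*3*9/10) = 1/2 - sqrt(5)/2

Justification: rho_3(r^9) is rotation by angle 2*pi*3*9/10, whose trace is 2*cos(2*pi*3*9/10) = 1/2 - sqrt(5)/2.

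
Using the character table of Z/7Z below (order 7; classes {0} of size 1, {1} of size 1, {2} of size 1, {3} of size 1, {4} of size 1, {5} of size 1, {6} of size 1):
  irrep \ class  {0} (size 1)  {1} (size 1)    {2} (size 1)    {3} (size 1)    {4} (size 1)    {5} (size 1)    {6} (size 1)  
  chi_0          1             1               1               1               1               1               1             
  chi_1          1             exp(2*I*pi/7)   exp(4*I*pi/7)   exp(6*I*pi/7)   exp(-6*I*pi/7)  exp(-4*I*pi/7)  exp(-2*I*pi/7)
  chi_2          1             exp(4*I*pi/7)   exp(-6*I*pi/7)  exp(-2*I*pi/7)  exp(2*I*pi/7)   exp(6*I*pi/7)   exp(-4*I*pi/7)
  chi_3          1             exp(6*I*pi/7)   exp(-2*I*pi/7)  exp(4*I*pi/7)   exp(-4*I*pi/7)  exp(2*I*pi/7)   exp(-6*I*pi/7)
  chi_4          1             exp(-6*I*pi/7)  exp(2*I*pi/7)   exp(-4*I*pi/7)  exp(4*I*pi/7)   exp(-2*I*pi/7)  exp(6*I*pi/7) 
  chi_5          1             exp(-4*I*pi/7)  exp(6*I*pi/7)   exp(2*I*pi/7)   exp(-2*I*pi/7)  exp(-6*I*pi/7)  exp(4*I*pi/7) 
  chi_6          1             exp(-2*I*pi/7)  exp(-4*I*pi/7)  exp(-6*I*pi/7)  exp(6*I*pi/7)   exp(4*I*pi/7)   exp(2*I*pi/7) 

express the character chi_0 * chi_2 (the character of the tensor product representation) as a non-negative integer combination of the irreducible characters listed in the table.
chi_0 tensor chi_2 = chi_2 (all other irreducibles have multiplicity 0).

Reasoning: The character of a tensor product is the pointwise product (chi_0 * chi_2)(C) = chi_0(C) * chi_2(C):
  {0}: (1)*(1), {1}: (1)*(exp(4*I*pi/7)), {2}: (1)*(exp(-6*I*pi/7)), {3}: (1)*(exp(-2*I*pi/7)), {4}: (1)*(exp(2*I*pi/7)), {5}: (1)*(exp(6*I*pi/7)), {6}: (1)*(exp(-4*I*pi/7))
so (chi_0 * chi_2) takes values
  {0} -> 1, {1} -> exp(4*I*pi/7), {2} -> exp(-6*I*pi/7), {3} -> exp(-2*I*pi/7), {4} -> exp(2*I*pi/7), {5} -> exp(6*I*pi/7), {6} -> exp(-4*I*pi/7).
Now take the inner product of this character with each irreducible chi from the table, <chi_0*chi_2, chi> = (1/7) sum_C |C| (chi_0*chi_2)(C) conj(chi(C)):
  <chi_0*chi_2, chi_0> = (1/7)[1*(1)*conj(1) + 1*(exp(4*I*pi/7))*conj(1) + 1*(exp(-6*I*pi/7))*conj(1) + 1*(exp(-2*I*pi/7))*conj(1) + 1*(exp(2*I*pi/7))*conj(1) + 1*(exp(6*I*pi/7))*conj(1) + 1*(exp(-4*I*pi/7))*conj(1)]
      = (1/7)[(1) + (exp(4*I*pi/7)) + (exp(-6*I*pi/7)) + (exp(-2*I*pi/7)) + (exp(2*I*pi/7)) + (exp(6*I*pi/7)) + (exp(-4*I*pi/7))] = 0/7 = 0
  <chi_0*chi_2, chi_1> = (1/7)[1*(1)*conj(1) + 1*(exp(4*I*pi/7))*conj(exp(2*I*pi/7)) + 1*(exp(-6*I*pi/7))*conj(exp(4*I*pi/7)) + 1*(exp(-2*I*pi/7))*conj(exp(6*I*pi/7)) + 1*(exp(2*I*pi/7))*conj(exp(-6*I*pi/7)) + 1*(exp(6*I*pi/7))*conj(exp(-4*I*pi/7)) + 1*(exp(-4*I*pi/7))*conj(exp(-2*I*pi/7))]
      = (1/7)[(1) + (exp(2*I*pi/7)) + (exp(4*I*pi/7)) + (exp(6*I*pi/7)) + (exp(-6*I*pi/7)) + (exp(-4*I*pi/7)) + (exp(-2*I*pi/7))] = 0/7 = 0
  <chi_0*chi_2, chi_2> = (1/7)[1*(1)*conj(1) + 1*(exp(4*I*pi/7))*conj(exp(4*I*pi/7)) + 1*(exp(-6*I*pi/7))*conj(exp(-6*I*pi/7)) + 1*(exp(-2*I*pi/7))*conj(exp(-2*I*pi/7)) + 1*(exp(2*I*pi/7))*conj(exp(2*I*pi/7)) + 1*(exp(6*I*pi/7))*conj(exp(6*I*pi/7)) + 1*(exp(-4*I*pi/7))*conj(exp(-4*I*pi/7))]
      = (1/7)[(1) + (1) + (1) + (1) + (1) + (1) + (1)] = 7/7 = 1
  <chi_0*chi_2, chi_3> = (1/7)[1*(1)*conj(1) + 1*(exp(4*I*pi/7))*conj(exp(6*I*pi/7)) + 1*(exp(-6*I*pi/7))*conj(exp(-2*I*pi/7)) + 1*(exp(-2*I*pi/7))*conj(exp(4*I*pi/7)) + 1*(exp(2*I*pi/7))*conj(exp(-4*I*pi/7)) + 1*(exp(6*I*pi/7))*conj(exp(2*I*pi/7)) + 1*(exp(-4*I*pi/7))*conj(exp(-6*I*pi/7))]
      = (1/7)[(1) + (exp(-2*I*pi/7)) + (exp(-4*I*pi/7)) + (exp(-6*I*pi/7)) + (exp(6*I*pi/7)) + (exp(4*I*pi/7)) + (exp(2*I*pi/7))] = 0/7 = 0
  <chi_0*chi_2, chi_4> = (1/7)[1*(1)*conj(1) + 1*(exp(4*I*pi/7))*conj(exp(-6*I*pi/7)) + 1*(exp(-6*I*pi/7))*conj(exp(2*I*pi/7)) + 1*(exp(-2*I*pi/7))*conj(exp(-4*I*pi/7)) + 1*(exp(2*I*pi/7))*conj(exp(4*I*pi/7)) + 1*(exp(6*I*pi/7))*conj(exp(-2*I*pi/7)) + 1*(exp(-4*I*pi/7))*conj(exp(6*I*pi/7))]
      = (1/7)[(1) + (exp(-4*I*pi/7)) + (exp(6*I*pi/7)) + (exp(2*I*pi/7)) + (exp(-2*I*pi/7)) + (exp(-6*I*pi/7)) + (exp(4*I*pi/7))] = 0/7 = 0
  <chi_0*chi_2, chi_5> = (1/7)[1*(1)*conj(1) + 1*(exp(4*I*pi/7))*conj(exp(-4*I*pi/7)) + 1*(exp(-6*I*pi/7))*conj(exp(6*I*pi/7)) + 1*(exp(-2*I*pi/7))*conj(exp(2*I*pi/7)) + 1*(exp(2*I*pi/7))*conj(exp(-2*I*pi/7)) + 1*(exp(6*I*pi/7))*conj(exp(-6*I*pi/7)) + 1*(exp(-4*I*pi/7))*conj(exp(4*I*pi/7))]
      = (1/7)[(1) + (exp(-6*I*pi/7)) + (exp(2*I*pi/7)) + (exp(-4*I*pi/7)) + (exp(4*I*pi/7)) + (exp(-2*I*pi/7)) + (exp(6*I*pi/7))] = 0/7 = 0
  <chi_0*chi_2, chi_6> = (1/7)[1*(1)*conj(1) + 1*(exp(4*I*pi/7))*conj(exp(-2*I*pi/7)) + 1*(exp(-6*I*pi/7))*conj(exp(-4*I*pi/7)) + 1*(exp(-2*I*pi/7))*conj(exp(-6*I*pi/7)) + 1*(exp(2*I*pi/7))*conj(exp(6*I*pi/7)) + 1*(exp(6*I*pi/7))*conj(exp(4*I*pi/7)) + 1*(exp(-4*I*pi/7))*conj(exp(2*I*pi/7))]
      = (1/7)[(1) + (exp(6*I*pi/7)) + (exp(-2*I*pi/7)) + (exp(4*I*pi/7)) + (exp(-4*I*pi/7)) + (exp(2*I*pi/7)) + (exp(-6*I*pi/7))] = 0/7 = 0
(Exp terms are combined using exp(i*s)*conj(exp(i*t)) = exp(i*(s-t)), and sums of them are collapsed using the identity that for every m > 1 the m distinct m-th roots of unity sum to 0, e.g. 1 + exp(2*I*pi/3) + exp(-2*I*pi/3) = 0.)
Hence the multiplicities are chi_2: 1. Dimension check: dim(chi_0)*dim(chi_2) = 1*1 = 1 and sum (mult * dim) = 1*1 = 1.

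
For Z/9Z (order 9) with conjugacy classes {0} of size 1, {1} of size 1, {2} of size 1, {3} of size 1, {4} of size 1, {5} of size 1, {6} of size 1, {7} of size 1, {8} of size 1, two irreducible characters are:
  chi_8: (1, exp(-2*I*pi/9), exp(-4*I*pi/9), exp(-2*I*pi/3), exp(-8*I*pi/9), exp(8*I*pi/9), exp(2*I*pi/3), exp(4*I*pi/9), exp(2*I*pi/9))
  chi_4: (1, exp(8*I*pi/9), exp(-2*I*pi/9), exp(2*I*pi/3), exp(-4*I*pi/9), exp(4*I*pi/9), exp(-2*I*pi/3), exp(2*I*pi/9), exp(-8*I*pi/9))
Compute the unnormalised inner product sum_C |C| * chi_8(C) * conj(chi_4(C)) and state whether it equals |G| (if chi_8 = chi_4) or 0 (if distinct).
Sum = 0; so <chi_8, chi_4> = 0 (distinct irreducibles are orthogonal).

Derivation: Compute term by term over conjugacy classes (|C| * chi_8(C) * conj(chi_4(C))):
  1*(1)*conj(1) + 1*(exp(-2*I*pi/9))*conj(exp(8*I*pi/9)) + 1*(exp(-4*I*pi/9))*conj(exp(-2*I*pi/9)) + 1*(exp(-2*I*pi/3))*conj(exp(2*I*pi/3)) + 1*(exp(-8*I*pi/9))*conj(exp(-4*I*pi/9)) + 1*(exp(8*I*pi/9))*conj(exp(4*I*pi/9)) + 1*(exp(2*I*pi/3))*conj(exp(-2*I*pi/3)) + 1*(exp(4*I*pi/9))*conj(exp(2*I*pi/9)) + 1*(exp(2*I*pi/9))*conj(exp(-8*I*pi/9))
  = (1) + (exp(8*I*pi/9)) + (exp(-2*I*pi/9)) + (exp(2*I*pi/3)) + (exp(-4*I*pi/9)) + (exp(4*I*pi/9)) + (exp(-2*I*pi/3)) + (exp(2*I*pi/9)) + (exp(-8*I*pi/9))
  = 0.
(Exp terms are combined using exp(i*s)*conj(exp(i*t)) = exp(i*(s-t)), and sums of them are collapsed using the identity that for every m > 1 the m distinct m-th roots of unity sum to 0, e.g. 1 + exp(2*I*pi/3) + exp(-2*I*pi/3) = 0.)
Dividing by |G| = 9 gives 0/9 = 0, matching the row-orthogonality relation <chi_8, chi_4> = [chi_8 = chi_4].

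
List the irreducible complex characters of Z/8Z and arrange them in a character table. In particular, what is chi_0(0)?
Character table of Z/8Z (irreps indexed chi_0,...,chi_7 with chi_k(m) = zeta_8^(k*m), zeta_8 = exp(2*pi*i/8)):
  irrep \ class  {0} (size 1)  {1} (size 1)    {2} (size 1)  {3} (size 1)    {4} (size 1)  {5} (size 1)    {6} (size 1)  {7} (size 1)  
  chi_0          1             1               1             1               1             1               1             1             
  chi_1          1             exp(I*pi/4)     I             exp(3*I*pi/4)   -1            exp(-3*I*pi/4)  -I            exp(-I*pi/4)  
  chi_2          1             I               -1            -I              1             I               -1            -I            
  chi_3          1             exp(3*I*pi/4)   -I            exp(I*pi/4)     -1            exp(-I*pi/4)    I             exp(-3*I*pi/4)
  chi_4          1             -1              1             -1              1             -1              1             -1            
  chi_5          1             exp(-3*I*pi/4)  I             exp(-I*pi/4)    -1            exp(I*pi/4)     -I            exp(3*I*pi/4) 
  chi_6          1             -I              -1            I               1             -I              -1            I             
  chi_7          1             exp(-I*pi/4)    -I            exp(-3*I*pi/4)  -1            exp(3*I*pi/4)   I             exp(I*pi/4)   

Spot check: chi_0(0) = zeta_8^(0*0) = zeta_8^0 = 1.

Solution. Z/8Z is abelian, so all 8 irreducible complex representations are 1-dimensional. They are given by chi_k(m) = zeta_8^(k*m) for k = 0,...,7. Row orthogonality: sum_m chi_k(m) conj(chi_l(m)) = 8 * [k = l].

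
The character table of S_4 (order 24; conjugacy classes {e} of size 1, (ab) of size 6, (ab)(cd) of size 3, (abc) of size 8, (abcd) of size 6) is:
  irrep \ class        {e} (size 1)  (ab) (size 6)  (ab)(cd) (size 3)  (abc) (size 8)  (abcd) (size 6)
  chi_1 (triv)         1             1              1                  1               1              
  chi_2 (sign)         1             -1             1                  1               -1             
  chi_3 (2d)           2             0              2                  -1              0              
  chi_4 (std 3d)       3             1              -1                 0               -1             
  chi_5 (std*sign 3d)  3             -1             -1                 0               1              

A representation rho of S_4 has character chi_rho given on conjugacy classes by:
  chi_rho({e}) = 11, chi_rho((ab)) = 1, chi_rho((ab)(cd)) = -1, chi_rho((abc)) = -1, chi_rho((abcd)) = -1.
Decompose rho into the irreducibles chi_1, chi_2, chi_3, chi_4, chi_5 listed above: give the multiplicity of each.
Multiplicities: chi_1: 0, chi_2: 0, chi_3: 1, chi_4: 2, chi_5: 1.

Why: Use <chi_rho, chi> = (1/|G|) sum_C |C| * chi_rho(C) * conj(chi(C)) with |G| = 24 for each irreducible chi in the table:
  <chi_rho, chi_1> = (1/24)[1*(11)*conj(1) + 6*(1)*conj(1) + 3*(-1)*conj(1) + 8*(-1)*conj(1) + 6*(-1)*conj(1)]
      = (1/24)[(11) + (6) + (-3) + (-8) + (-6)] = 0/24 = 0
  <chi_rho, chi_2> = (1/24)[1*(11)*conj(1) + 6*(1)*conj(-1) + 3*(-1)*conj(1) + 8*(-1)*conj(1) + 6*(-1)*conj(-1)]
      = (1/24)[(11) + (-6) + (-3) + (-8) + (6)] = 0/24 = 0
  <chi_rho, chi_3> = (1/24)[1*(11)*conj(2) + 6*(1)*conj(0) + 3*(-1)*conj(2) + 8*(-1)*conj(-1) + 6*(-1)*conj(0)]
      = (1/24)[(22) + (0) + (-6) + (8) + (0)] = 24/24 = 1
  <chi_rho, chi_4> = (1/24)[1*(11)*conj(3) + 6*(1)*conj(1) + 3*(-1)*conj(-1) + 8*(-1)*conj(0) + 6*(-1)*conj(-1)]
      = (1/24)[(33) + (6) + (3) + (0) + (6)] = 48/24 = 2
  <chi_rho, chi_5> = (1/24)[1*(11)*conj(3) + 6*(1)*conj(-1) + 3*(-1)*conj(-1) + 8*(-1)*conj(0) + 6*(-1)*conj(1)]
      = (1/24)[(33) + (-6) + (3) + (0) + (-6)] = 24/24 = 1
Dimension check: dim(rho) = sum (mult * dim) = 0*1 + 0*1 + 1*2 + 2*3 + 1*3 = 11 = chi_rho(e) = 11.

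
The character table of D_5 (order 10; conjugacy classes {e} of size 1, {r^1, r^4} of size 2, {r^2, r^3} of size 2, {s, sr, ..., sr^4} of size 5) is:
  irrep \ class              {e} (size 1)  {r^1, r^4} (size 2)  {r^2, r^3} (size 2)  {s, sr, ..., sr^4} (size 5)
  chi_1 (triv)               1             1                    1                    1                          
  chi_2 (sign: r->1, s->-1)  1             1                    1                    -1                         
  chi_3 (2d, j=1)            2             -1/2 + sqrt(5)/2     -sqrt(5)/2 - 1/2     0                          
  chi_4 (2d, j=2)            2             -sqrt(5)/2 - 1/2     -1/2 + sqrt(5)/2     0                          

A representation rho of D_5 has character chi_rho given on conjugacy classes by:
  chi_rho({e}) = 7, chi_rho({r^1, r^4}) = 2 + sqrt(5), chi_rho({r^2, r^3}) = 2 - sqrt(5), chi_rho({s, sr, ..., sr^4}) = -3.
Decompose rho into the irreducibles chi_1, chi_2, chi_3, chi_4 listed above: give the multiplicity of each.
Multiplicities: chi_1: 0, chi_2: 3, chi_3: 2, chi_4: 0.

Derivation: Use <chi_rho, chi> = (1/|G|) sum_C |C| * chi_rho(C) * conj(chi(C)) with |G| = 10 for each irreducible chi in the table:
  <chi_rho, chi_1> = (1/10)[1*(7)*conj(1) + 2*(2 + sqrt(5))*conj(1) + 2*(2 - sqrt(5))*conj(1) + 5*(-3)*conj(1)]
      = (1/10)[(7) + (4 + 2*sqrt(5)) + (4 - 2*sqrt(5)) + (-15)] = 0/10 = 0
  <chi_rho, chi_2> = (1/10)[1*(7)*conj(1) + 2*(2 + sqrt(5))*conj(1) + 2*(2 - sqrt(5))*conj(1) + 5*(-3)*conj(-1)]
      = (1/10)[(7) + (4 + 2*sqrt(5)) + (4 - 2*sqrt(5)) + (15)] = 30/10 = 3
  <chi_rho, chi_3> = (1/10)[1*(7)*conj(2) + 2*(2 + sqrt(5))*conj(-1/2 + sqrt(5)/2) + 2*(2 - sqrt(5))*conj(-sqrt(5)/2 - 1/2) + 5*(-3)*conj(0)]
      = (1/10)[(14) + (sqrt(5) + 3) + (3 - sqrt(5)) + (0)] = 20/10 = 2
  <chi_rho, chi_4> = (1/10)[1*(7)*conj(2) + 2*(2 + sqrt(5))*conj(-sqrt(5)/2 - 1/2) + 2*(2 - sqrt(5))*conj(-1/2 + sqrt(5)/2) + 5*(-3)*conj(0)]
      = (1/10)[(14) + (-7 - 3*sqrt(5)) + (-7 + 3*sqrt(5)) + (0)] = 0/10 = 0
Dimension check: dim(rho) = sum (mult * dim) = 0*1 + 3*1 + 2*2 + 0*2 = 7 = chi_rho(e) = 7.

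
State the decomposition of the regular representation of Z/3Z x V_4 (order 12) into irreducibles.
Each irreducible V_i of dimension d_i appears with multiplicity d_i, i.e. rho_reg = (direct sum over all irreducibles V_i) d_i V_i. The irreducible dimensions for Z/3Z x V_4 are 1, 1, 1, 1, 1, 1, 1, 1, 1, 1, 1, 1: 12 irreducibles of dimension 1, each with multiplicity 1. Total dimension 12*1*1 = 12 = |G|.

Derivation: General theorem: in the regular representation of a finite group G, each irreducible appears with multiplicity equal to its dimension. Check: dim(rho_reg) = sum d_i^2 = 1 + 1 + 1 + 1 + 1 + 1 + 1 + 1 + 1 + 1 + 1 + 1 = 12 = |G|.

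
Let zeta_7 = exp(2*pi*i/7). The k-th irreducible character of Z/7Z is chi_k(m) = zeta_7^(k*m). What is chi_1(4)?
chi_1(4) = zeta_7^4 = exp(-6*I*pi/7)

Details: chi_1(4) = zeta_7^(1*4) = zeta_7^4. Since zeta_7^7 = 1, this equals zeta_7^4 = exp(2*pi*i*4/7) = exp(-6*I*pi/7).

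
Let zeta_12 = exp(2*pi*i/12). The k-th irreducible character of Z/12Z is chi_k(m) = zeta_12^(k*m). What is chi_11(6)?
chi_11(6) = zeta_12^66 = -1

Justification: chi_11(6) = zeta_12^(11*6) = zeta_12^66. Since zeta_12^12 = 1, this equals zeta_12^6 = exp(2*pi*i*6/12) = -1.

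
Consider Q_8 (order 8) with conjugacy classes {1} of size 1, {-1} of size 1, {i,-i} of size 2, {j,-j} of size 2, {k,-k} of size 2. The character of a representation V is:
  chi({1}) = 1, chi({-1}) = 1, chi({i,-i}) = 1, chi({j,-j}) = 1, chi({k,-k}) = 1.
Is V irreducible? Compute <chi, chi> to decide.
Irreducible: <chi, chi> = 1.

Details: <chi, chi> = (1/|G|) sum_C |C| * |chi(C)|^2 = (1/8)[1*|1|^2 + 1*|1|^2 + 2*|1|^2 + 2*|1|^2 + 2*|1|^2]
  = (1/8)[(1) + (1) + (2) + (2) + (2)] = 8/8 = 1.
A character is irreducible iff <chi, chi> = 1, so this representation is irreducible.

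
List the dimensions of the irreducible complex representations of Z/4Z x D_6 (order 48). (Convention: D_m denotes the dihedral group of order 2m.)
Dimensions: 1, 1, 1, 1, 1, 1, 1, 1, 1, 1, 1, 1, 1, 1, 1, 1, 2, 2, 2, 2, 2, 2, 2, 2

Proof sketch: There are 24 irreducibles (= number of conjugacy classes). Their dimensions d_i satisfy sum d_i^2 = |G| = 48: 1 + 1 + 1 + 1 + 1 + 1 + 1 + 1 + 1 + 1 + 1 + 1 + 1 + 1 + 1 + 1 + 4 + 4 + 4 + 4 + 4 + 4 + 4 + 4 = 48. (For the product with Z/4Z: each of the 4 1-dim characters of Z/4Z tensors with each irrep of D_6, giving 4 copies of each D_6-dimension.)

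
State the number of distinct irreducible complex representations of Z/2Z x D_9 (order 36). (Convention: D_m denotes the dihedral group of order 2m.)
12

Explanation: The number of irreducible complex representations of a finite group equals its number of conjugacy classes. For a direct product, #classes(G x H) = #classes(G) * #classes(H). Z/2Z has 2 classes (abelian), D_9 has 6 classes, so 2 * 6 = 12, so Z/2Z x D_9 (order 36) has exactly 12 irreducible complex representations.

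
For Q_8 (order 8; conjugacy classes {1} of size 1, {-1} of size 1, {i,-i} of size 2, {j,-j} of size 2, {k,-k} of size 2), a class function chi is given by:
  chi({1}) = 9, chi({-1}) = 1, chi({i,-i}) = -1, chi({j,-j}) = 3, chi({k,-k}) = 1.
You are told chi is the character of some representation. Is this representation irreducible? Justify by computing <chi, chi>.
Not irreducible (reducible): <chi, chi> = 13 > 1.

Working: <chi, chi> = (1/|G|) sum_C |C| * |chi(C)|^2 = (1/8)[1*|9|^2 + 1*|1|^2 + 2*|-1|^2 + 2*|3|^2 + 2*|1|^2]
  = (1/8)[(81) + (1) + (2) + (18) + (2)] = 104/8 = 13.
A character is irreducible iff <chi, chi> = 1, so this representation is reducible.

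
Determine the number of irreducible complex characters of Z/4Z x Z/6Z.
24

Solution. The number of irreducible complex representations of a finite group equals its number of conjugacy classes. Z/4Z x Z/6Z is abelian of order 24, so every element is its own conjugacy class: 24 classes, so Z/4Z x Z/6Z (order 24) has exactly 24 irreducible complex representations.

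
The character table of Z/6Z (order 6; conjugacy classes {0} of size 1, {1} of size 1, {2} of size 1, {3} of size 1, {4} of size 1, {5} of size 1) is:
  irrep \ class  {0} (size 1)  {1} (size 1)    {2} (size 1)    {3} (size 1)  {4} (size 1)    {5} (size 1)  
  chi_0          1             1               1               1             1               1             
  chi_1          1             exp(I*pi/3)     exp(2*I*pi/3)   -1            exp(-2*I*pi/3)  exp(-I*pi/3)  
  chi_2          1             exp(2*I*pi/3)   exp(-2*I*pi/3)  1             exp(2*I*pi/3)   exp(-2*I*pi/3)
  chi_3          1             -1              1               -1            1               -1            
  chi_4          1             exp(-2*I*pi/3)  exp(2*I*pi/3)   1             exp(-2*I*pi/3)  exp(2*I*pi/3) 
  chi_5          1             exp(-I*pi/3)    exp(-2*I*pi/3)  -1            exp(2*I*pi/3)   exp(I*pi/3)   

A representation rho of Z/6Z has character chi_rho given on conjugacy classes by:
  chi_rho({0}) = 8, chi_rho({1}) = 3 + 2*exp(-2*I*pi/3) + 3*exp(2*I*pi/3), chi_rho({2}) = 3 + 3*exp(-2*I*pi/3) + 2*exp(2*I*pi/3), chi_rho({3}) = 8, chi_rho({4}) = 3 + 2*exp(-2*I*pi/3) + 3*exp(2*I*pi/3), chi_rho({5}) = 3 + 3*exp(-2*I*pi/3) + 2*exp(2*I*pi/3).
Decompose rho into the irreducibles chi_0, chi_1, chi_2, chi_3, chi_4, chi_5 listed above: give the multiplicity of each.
Multiplicities: chi_0: 3, chi_1: 0, chi_2: 3, chi_3: 0, chi_4: 2, chi_5: 0.

Justification: Use <chi_rho, chi> = (1/|G|) sum_C |C| * chi_rho(C) * conj(chi(C)) with |G| = 6 for each irreducible chi in the table:
  <chi_rho, chi_0> = (1/6)[1*(8)*conj(1) + 1*(3 + 2*exp(-2*I*pi/3) + 3*exp(2*I*pi/3))*conj(1) + 1*(3 + 3*exp(-2*I*pi/3) + 2*exp(2*I*pi/3))*conj(1) + 1*(8)*conj(1) + 1*(3 + 2*exp(-2*I*pi/3) + 3*exp(2*I*pi/3))*conj(1) + 1*(3 + 3*exp(-2*I*pi/3) + 2*exp(2*I*pi/3))*conj(1)]
      = (1/6)[(8) + (3 + 2*exp(-2*I*pi/3) + 3*exp(2*I*pi/3)) + (3 + 3*exp(-2*I*pi/3) + 2*exp(2*I*pi/3)) + (8) + (3 + 2*exp(-2*I*pi/3) + 3*exp(2*I*pi/3)) + (3 + 3*exp(-2*I*pi/3) + 2*exp(2*I*pi/3))] = 18/6 = 3
  <chi_rho, chi_1> = (1/6)[1*(8)*conj(1) + 1*(3 + 2*exp(-2*I*pi/3) + 3*exp(2*I*pi/3))*conj(exp(I*pi/3)) + 1*(3 + 3*exp(-2*I*pi/3) + 2*exp(2*I*pi/3))*conj(exp(2*I*pi/3)) + 1*(8)*conj(-1) + 1*(3 + 2*exp(-2*I*pi/3) + 3*exp(2*I*pi/3))*conj(exp(-2*I*pi/3)) + 1*(3 + 3*exp(-2*I*pi/3) + 2*exp(2*I*pi/3))*conj(exp(-I*pi/3))]
      = (1/6)[(8) + (1) + (-1) + (-8) + (-1) + (1)] = 0/6 = 0
  <chi_rho, chi_2> = (1/6)[1*(8)*conj(1) + 1*(3 + 2*exp(-2*I*pi/3) + 3*exp(2*I*pi/3))*conj(exp(2*I*pi/3)) + 1*(3 + 3*exp(-2*I*pi/3) + 2*exp(2*I*pi/3))*conj(exp(-2*I*pi/3)) + 1*(8)*conj(1) + 1*(3 + 2*exp(-2*I*pi/3) + 3*exp(2*I*pi/3))*conj(exp(2*I*pi/3)) + 1*(3 + 3*exp(-2*I*pi/3) + 2*exp(2*I*pi/3))*conj(exp(-2*I*pi/3))]
      = (1/6)[(8) + (3 + 3*exp(-2*I*pi/3) + 2*exp(2*I*pi/3)) + (3 + 2*exp(-2*I*pi/3) + 3*exp(2*I*pi/3)) + (8) + (3 + 3*exp(-2*I*pi/3) + 2*exp(2*I*pi/3)) + (3 + 2*exp(-2*I*pi/3) + 3*exp(2*I*pi/3))] = 18/6 = 3
  <chi_rho, chi_3> = (1/6)[1*(8)*conj(1) + 1*(3 + 2*exp(-2*I*pi/3) + 3*exp(2*I*pi/3))*conj(-1) + 1*(3 + 3*exp(-2*I*pi/3) + 2*exp(2*I*pi/3))*conj(1) + 1*(8)*conj(-1) + 1*(3 + 2*exp(-2*I*pi/3) + 3*exp(2*I*pi/3))*conj(1) + 1*(3 + 3*exp(-2*I*pi/3) + 2*exp(2*I*pi/3))*conj(-1)]
      = (1/6)[(8) + (-3 - 3*exp(2*I*pi/3) - 2*exp(-2*I*pi/3)) + (3 + 3*exp(-2*I*pi/3) + 2*exp(2*I*pi/3)) + (-8) + (3 + 2*exp(-2*I*pi/3) + 3*exp(2*I*pi/3)) + (-3 - 2*exp(2*I*pi/3) - 3*exp(-2*I*pi/3))] = 0/6 = 0
  <chi_rho, chi_4> = (1/6)[1*(8)*conj(1) + 1*(3 + 2*exp(-2*I*pi/3) + 3*exp(2*I*pi/3))*conj(exp(-2*I*pi/3)) + 1*(3 + 3*exp(-2*I*pi/3) + 2*exp(2*I*pi/3))*conj(exp(2*I*pi/3)) + 1*(8)*conj(1) + 1*(3 + 2*exp(-2*I*pi/3) + 3*exp(2*I*pi/3))*conj(exp(-2*I*pi/3)) + 1*(3 + 3*exp(-2*I*pi/3) + 2*exp(2*I*pi/3))*conj(exp(2*I*pi/3))]
      = (1/6)[(8) + (-1) + (-1) + (8) + (-1) + (-1)] = 12/6 = 2
  <chi_rho, chi_5> = (1/6)[1*(8)*conj(1) + 1*(3 + 2*exp(-2*I*pi/3) + 3*exp(2*I*pi/3))*conj(exp(-I*pi/3)) + 1*(3 + 3*exp(-2*I*pi/3) + 2*exp(2*I*pi/3))*conj(exp(-2*I*pi/3)) + 1*(8)*conj(-1) + 1*(3 + 2*exp(-2*I*pi/3) + 3*exp(2*I*pi/3))*conj(exp(2*I*pi/3)) + 1*(3 + 3*exp(-2*I*pi/3) + 2*exp(2*I*pi/3))*conj(exp(I*pi/3))]
      = (1/6)[(8) + (-3 + 2*exp(-I*pi/3) + 3*exp(I*pi/3)) + (3 + 2*exp(-2*I*pi/3) + 3*exp(2*I*pi/3)) + (-8) + (3 + 3*exp(-2*I*pi/3) + 2*exp(2*I*pi/3)) + (-3 + 3*exp(-I*pi/3) + 2*exp(I*pi/3))] = 0/6 = 0
(Exp terms are combined using exp(i*s)*conj(exp(i*t)) = exp(i*(s-t)), and sums of them are collapsed using the identity that for every m > 1 the m distinct m-th roots of unity sum to 0, e.g. 1 + exp(2*I*pi/3) + exp(-2*I*pi/3) = 0.)
Dimension check: dim(rho) = sum (mult * dim) = 3*1 + 0*1 + 3*1 + 0*1 + 2*1 + 0*1 = 8 = chi_rho(e) = 8.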